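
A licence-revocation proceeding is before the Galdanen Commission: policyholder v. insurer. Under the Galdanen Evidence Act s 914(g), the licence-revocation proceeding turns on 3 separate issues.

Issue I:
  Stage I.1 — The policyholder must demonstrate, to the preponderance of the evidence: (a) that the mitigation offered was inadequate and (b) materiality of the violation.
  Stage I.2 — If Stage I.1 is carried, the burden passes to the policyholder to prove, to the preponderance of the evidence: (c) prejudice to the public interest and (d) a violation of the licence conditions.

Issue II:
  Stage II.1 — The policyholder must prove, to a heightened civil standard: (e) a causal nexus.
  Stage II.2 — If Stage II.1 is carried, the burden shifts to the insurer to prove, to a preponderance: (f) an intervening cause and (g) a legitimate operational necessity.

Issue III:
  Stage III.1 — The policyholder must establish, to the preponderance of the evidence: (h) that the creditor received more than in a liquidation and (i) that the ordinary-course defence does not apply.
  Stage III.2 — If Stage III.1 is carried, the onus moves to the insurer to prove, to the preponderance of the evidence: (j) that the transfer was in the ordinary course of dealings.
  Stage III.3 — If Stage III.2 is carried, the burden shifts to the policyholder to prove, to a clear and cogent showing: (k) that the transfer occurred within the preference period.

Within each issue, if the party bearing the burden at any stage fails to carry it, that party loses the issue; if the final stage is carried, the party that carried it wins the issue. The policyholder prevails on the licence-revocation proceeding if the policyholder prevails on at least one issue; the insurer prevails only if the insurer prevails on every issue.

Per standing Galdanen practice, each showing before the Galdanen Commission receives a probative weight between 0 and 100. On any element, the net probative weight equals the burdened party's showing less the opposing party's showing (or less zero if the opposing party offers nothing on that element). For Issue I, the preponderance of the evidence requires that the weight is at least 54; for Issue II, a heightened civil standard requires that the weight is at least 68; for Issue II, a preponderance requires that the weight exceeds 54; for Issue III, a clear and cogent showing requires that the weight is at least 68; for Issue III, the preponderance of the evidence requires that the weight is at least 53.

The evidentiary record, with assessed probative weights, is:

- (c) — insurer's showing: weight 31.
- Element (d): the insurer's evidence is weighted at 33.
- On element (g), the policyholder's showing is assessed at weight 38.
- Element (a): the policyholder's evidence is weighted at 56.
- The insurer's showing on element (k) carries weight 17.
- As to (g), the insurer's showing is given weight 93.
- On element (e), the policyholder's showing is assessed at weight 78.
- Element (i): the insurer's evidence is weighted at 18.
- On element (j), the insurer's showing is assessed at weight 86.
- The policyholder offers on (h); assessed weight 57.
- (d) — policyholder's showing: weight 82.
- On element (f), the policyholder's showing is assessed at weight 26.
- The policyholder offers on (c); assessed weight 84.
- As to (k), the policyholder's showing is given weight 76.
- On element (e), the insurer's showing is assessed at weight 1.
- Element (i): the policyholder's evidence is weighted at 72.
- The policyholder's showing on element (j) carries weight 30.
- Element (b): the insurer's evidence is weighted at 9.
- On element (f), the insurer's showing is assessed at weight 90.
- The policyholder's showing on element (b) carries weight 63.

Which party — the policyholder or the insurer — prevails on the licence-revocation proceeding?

— Issue I —
Stage I.1 (policyholder, the preponderance of the evidence, weight is at least 54): (a) 56 ≥ 54 — meets; (b) net 63−9=54 ≥ 54 — meets.
  Stage I.1 is satisfied; the policyholder continues to bear the burden.
Stage I.2 (policyholder, the preponderance of the evidence, weight is at least 54): (c) net 84−31=53 < 54 — fails; (d) net 82−33=49 < 54 — fails.
  The policyholder does not carry Stage I.2.
The insurer prevails on this issue.
— Issue II —
Stage II.1 — burden on policyholder; standard: a heightened civil standard (weight is at least 68).
    (e): 78 − 1 = 77 ≥ 68 [met]
  Stage II.1 carried; the burden shifts to the insurer.
Stage II.2 — burden on insurer; standard: a preponderance (weight exceeds 54).
    (f): 90 − 26 = 64 > 54 [met]
    (g): 93 − 38 = 55 > 54 [met]
  The insurer carries the last stage.
With every stage satisfied, the insurer prevails on this issue.
— Issue III —
Stage III.1 (policyholder, the preponderance of the evidence, weight is at least 53): (h) 57 ≥ 53 — meets; (i) net 72−18=54 ≥ 53 — meets.
  The policyholder carries Stage III.1; the insurer now bears the burden.
Stage III.2 (insurer, the preponderance of the evidence, weight is at least 53): (j) net 86−30=56 ≥ 53 — meets.
  The insurer carries Stage III.2; the policyholder now bears the burden.
Stage III.3 (policyholder, a clear and cogent showing, weight is at least 68): (k) net 76−17=59 < 68 — fails.
  Stage III.3 not carried; the policyholder fails its burden.
The analysis ends at Stage III.3; the insurer prevails on this issue.
Per-issue: Issue I → insurer; Issue II → insurer; Issue III → insurer. The policyholder must prevail on at least one issue; overall, the insurer prevails.

insurer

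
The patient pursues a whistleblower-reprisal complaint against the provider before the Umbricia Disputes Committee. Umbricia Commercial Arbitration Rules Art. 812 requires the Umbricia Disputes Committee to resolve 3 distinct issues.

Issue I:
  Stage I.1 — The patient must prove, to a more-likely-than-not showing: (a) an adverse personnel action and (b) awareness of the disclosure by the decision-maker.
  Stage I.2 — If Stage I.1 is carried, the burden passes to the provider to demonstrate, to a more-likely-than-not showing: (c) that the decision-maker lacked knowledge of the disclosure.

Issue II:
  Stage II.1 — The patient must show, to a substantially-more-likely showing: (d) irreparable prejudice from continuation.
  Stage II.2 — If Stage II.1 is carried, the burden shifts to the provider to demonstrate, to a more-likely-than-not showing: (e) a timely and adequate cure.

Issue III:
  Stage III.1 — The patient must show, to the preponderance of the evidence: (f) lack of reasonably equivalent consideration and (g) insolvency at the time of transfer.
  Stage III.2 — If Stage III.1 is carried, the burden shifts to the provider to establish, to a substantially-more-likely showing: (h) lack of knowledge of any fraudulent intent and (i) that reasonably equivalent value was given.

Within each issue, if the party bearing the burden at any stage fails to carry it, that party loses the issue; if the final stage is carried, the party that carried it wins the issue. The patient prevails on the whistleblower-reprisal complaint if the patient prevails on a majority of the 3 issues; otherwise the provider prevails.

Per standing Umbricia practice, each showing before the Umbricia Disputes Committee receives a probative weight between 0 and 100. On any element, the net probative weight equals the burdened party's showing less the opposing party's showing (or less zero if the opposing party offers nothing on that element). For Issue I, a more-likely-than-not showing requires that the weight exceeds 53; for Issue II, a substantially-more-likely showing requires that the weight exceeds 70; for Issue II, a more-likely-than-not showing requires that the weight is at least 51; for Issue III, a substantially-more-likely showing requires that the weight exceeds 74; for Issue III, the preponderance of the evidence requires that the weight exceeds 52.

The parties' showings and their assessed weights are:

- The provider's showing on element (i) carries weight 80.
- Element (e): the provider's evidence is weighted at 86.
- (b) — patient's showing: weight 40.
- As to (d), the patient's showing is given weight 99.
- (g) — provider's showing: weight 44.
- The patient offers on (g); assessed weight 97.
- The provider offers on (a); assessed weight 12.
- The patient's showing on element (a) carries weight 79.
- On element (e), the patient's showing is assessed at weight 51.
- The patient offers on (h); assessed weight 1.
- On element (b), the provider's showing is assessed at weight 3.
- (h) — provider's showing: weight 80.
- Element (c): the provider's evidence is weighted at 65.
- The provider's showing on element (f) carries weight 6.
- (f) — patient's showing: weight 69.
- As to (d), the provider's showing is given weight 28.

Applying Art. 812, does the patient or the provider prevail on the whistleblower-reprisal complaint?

provider

— Issue I —
Stage I.1 — burden on patient; standard: a more-likely-than-not showing (weight exceeds 53).
    (a): 79 − 12 = 67 > 53 [met]
    (b): 40 − 3 = 37 ≤ 53 [not met]
  Stage I.1 not carried; the patient fails its burden.
The provider prevails on this issue.
— Issue II —
Stage II.1 (patient, a substantially-more-likely showing, weight exceeds 70): (d) net 99−28=71 > 70 — meets.
  Stage II.1 carried; the burden shifts to the provider.
Stage II.2 (provider, a more-likely-than-not showing, weight is at least 51): (e) net 86−51=35 < 51 — fails.
  Stage II.2 not carried; the provider fails its burden.
The patient prevails on this issue.
— Issue III —
Stage III.1 (patient, the preponderance of the evidence, weight exceeds 52): (f) net 69−6=63 > 52 — meets; (g) net 97−44=53 > 52 — meets.
  Stage III.1 is satisfied; the onus moves to the provider.
Stage III.2 (provider, a substantially-more-likely showing, weight exceeds 74): (h) net 80−1=79 > 74 — meets; (i) 80 > 74 — meets.
  Stage III.2 carried; the final stage is satisfied.
Every stage carried; the provider prevails on this issue.
Per-issue: Issue I → provider; Issue II → patient; Issue III → provider. The patient must prevail on a majority of issues; overall, the provider prevails.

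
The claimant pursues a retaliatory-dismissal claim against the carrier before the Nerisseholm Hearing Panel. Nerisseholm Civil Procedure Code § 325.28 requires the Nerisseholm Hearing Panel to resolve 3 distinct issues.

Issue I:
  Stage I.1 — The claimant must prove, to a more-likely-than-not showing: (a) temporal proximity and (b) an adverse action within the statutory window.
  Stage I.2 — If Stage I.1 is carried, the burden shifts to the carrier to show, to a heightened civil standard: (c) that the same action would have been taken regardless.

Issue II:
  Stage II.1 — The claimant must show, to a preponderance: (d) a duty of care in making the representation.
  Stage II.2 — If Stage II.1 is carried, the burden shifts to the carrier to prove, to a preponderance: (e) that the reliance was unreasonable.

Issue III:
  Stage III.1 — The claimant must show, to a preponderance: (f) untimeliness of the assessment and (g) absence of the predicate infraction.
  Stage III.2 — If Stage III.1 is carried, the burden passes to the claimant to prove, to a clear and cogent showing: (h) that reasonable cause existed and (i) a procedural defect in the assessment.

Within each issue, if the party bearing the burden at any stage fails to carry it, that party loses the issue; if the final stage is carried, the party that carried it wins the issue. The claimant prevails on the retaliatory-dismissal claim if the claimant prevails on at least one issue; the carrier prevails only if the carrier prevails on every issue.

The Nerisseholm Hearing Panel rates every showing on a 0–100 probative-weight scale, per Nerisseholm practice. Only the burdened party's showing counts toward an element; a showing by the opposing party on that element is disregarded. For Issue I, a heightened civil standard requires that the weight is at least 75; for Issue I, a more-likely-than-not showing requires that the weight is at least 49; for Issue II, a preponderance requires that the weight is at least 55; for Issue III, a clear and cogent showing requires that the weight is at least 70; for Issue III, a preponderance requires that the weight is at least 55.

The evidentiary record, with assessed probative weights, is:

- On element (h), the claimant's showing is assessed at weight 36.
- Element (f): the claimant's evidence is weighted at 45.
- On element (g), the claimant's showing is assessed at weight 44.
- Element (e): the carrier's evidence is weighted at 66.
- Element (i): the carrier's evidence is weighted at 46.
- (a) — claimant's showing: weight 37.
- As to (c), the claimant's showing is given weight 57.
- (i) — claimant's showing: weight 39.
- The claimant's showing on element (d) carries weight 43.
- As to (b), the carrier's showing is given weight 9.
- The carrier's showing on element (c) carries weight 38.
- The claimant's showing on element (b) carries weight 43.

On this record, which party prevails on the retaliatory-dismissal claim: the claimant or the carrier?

— Issue I —
Stage I.1 (claimant, a more-likely-than-not showing, weight is at least 49): (a) 37 < 49 — fails; (b) 43 (carrier's 9 disregarded) < 49 — fails.
  The claimant does not carry Stage I.1.
The analysis ends at Stage I.1; the carrier prevails on this issue.
— Issue II —
Stage II.1 (claimant, a preponderance, weight is at least 55): (d) 43 < 55 — fails.
  Stage II.1 not carried; the claimant fails its burden.
So the carrier prevails on this issue.
— Issue III —
Stage III.1 — burden on claimant; standard: a preponderance (weight is at least 55).
    (f): 45 < 55 [not met]
    (g): 44 < 55 [not met]
  Stage III.1 not carried; the claimant fails its burden.
So the carrier prevails on this issue.
Per-issue: Issue I → carrier; Issue II → carrier; Issue III → carrier. The claimant must prevail on at least one issue; overall, the carrier prevails.

carrier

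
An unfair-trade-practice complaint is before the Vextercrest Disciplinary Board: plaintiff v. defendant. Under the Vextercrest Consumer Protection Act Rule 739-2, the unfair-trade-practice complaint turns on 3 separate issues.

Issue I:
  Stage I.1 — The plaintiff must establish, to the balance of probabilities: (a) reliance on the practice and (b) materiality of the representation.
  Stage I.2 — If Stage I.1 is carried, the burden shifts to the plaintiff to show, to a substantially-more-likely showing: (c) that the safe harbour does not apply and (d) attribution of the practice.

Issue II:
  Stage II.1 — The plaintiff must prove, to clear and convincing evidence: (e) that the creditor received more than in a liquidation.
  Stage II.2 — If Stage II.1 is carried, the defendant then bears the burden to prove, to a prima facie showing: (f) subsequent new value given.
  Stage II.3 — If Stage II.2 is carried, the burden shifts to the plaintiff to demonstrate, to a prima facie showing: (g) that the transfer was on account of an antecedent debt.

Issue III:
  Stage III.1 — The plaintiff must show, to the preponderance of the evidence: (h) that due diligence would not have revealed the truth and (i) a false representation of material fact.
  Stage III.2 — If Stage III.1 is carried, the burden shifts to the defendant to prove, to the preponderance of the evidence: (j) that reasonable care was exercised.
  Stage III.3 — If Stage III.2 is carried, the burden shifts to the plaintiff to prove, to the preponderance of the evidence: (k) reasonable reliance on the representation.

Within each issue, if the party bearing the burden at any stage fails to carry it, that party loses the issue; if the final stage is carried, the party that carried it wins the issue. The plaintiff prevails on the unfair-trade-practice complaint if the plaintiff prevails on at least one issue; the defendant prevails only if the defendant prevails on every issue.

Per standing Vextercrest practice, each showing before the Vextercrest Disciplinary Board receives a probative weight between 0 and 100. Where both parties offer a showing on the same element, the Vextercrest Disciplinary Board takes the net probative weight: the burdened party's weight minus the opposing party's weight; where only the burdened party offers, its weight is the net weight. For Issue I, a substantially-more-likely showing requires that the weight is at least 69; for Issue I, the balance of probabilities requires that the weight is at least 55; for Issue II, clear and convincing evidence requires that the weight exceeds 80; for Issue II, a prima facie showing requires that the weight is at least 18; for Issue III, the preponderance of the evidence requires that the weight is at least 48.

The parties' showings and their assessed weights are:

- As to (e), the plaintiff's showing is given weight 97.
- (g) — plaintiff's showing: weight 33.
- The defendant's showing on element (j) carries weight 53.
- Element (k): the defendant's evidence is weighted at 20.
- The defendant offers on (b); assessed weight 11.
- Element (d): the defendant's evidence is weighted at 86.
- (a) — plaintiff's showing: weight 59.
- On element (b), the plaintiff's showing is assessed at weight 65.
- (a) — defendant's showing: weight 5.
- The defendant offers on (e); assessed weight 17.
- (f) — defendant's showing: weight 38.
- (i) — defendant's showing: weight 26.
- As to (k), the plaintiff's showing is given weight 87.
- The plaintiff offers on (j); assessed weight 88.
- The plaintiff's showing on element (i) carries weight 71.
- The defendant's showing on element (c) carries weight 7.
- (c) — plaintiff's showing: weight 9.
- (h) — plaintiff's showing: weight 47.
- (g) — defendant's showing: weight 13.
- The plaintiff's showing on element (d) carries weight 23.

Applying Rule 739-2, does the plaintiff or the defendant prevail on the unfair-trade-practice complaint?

defendant

— Issue I —
At Stage I.1 the plaintiff must meet the balance of probabilities (weight is at least 55): on (a) the weight is 59 less the opposing 5 gives net 54, < 55, so (a) does not meet the standard; on (b) the weight is 65 less the opposing 11 gives net 54, < 55, so (b) does not meet the standard.
  The plaintiff does not carry Stage I.1.
So the defendant prevails on this issue.
— Issue II —
Stage II.1 (plaintiff, clear and convincing evidence, weight exceeds 80): (e) net 97−17=80 ≤ 80 — fails.
  Not every element is met, so the plaintiff fails to carry Stage II.1.
The defendant prevails on this issue.
— Issue III —
At Stage III.1 the plaintiff must meet the preponderance of the evidence (weight is at least 48): on (h) the weight is 47, < 48, so (h) does not meet the standard; on (i) the weight is 71 less the opposing 26 gives net 45, which does not reach 48, so (i) does not meet the standard.
  Not every element is met, so the plaintiff fails to carry Stage III.1.
The analysis ends at Stage III.1; the defendant prevails on this issue.
Per-issue: Issue I → defendant; Issue II → defendant; Issue III → defendant. The plaintiff must prevail on at least one issue; overall, the defendant prevails.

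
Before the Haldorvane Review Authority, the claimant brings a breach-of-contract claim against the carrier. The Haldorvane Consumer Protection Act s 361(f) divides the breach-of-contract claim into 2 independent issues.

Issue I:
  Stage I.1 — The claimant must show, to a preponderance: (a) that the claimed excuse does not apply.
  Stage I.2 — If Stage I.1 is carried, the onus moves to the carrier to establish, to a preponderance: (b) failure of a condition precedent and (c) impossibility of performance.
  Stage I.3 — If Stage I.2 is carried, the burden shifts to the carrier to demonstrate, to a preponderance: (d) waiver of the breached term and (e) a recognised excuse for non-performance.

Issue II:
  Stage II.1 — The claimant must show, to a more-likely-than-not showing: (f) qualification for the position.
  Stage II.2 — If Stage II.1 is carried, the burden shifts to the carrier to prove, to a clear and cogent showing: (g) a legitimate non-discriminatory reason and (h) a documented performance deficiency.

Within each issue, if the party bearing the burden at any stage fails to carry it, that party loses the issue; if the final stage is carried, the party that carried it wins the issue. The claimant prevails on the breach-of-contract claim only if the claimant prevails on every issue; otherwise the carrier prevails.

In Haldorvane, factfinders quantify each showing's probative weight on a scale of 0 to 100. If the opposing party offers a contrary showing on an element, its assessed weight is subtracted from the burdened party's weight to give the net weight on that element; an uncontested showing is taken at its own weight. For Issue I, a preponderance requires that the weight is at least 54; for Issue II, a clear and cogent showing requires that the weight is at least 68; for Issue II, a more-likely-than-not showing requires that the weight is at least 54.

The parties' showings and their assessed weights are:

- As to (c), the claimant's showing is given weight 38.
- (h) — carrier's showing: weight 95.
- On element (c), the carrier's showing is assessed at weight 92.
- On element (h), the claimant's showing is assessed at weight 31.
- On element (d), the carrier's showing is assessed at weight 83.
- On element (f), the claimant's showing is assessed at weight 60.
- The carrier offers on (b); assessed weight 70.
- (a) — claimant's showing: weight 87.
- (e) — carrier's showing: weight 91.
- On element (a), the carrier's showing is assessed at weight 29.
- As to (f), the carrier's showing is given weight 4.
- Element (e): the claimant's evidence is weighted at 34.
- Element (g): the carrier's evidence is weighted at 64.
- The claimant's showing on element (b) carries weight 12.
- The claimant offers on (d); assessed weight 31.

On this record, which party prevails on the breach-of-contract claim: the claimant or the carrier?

claimant

— Issue I —
Stage I.1 — burden on claimant; standard: a preponderance (weight is at least 54).
    (a): 87 − 29 = 58 ≥ 54 [met]
  The claimant carries Stage I.1; the carrier now bears the burden.
Stage I.2 — burden on carrier; standard: a preponderance (weight is at least 54).
    (b): 70 − 12 = 58 ≥ 54 [met]
    (c): 92 − 38 = 54 ≥ 54 [met]
  All elements met. The carrier retains the burden for Stage I.3.
Stage I.3 — burden on carrier; standard: a preponderance (weight is at least 54).
    (d): 83 − 31 = 52 < 54 [not met]
    (e): 91 − 34 = 57 ≥ 54 [met]
  Stage I.3 not carried; the carrier fails its burden.
The claimant prevails on this issue.
— Issue II —
At Stage II.1 the claimant must meet a more-likely-than-not showing (weight is at least 54): on (f) the weight is 60 less the opposing 4 gives net 56, ≥ 54, so (f) meets the standard.
  The claimant carries Stage II.1; the carrier now bears the burden.
At Stage II.2 the carrier must meet a clear and cogent showing (weight is at least 68): on (g) the weight is 64, which does not reach 68, so (g) does not meet the standard; on (h) the weight is 95 less the opposing 31 gives net 64, which does not reach 68, so (h) does not meet the standard.
  The carrier does not carry Stage II.2.
The claimant prevails on this issue.
Per-issue: Issue I → claimant; Issue II → claimant. The claimant must prevail on every issue; overall, the claimant prevails.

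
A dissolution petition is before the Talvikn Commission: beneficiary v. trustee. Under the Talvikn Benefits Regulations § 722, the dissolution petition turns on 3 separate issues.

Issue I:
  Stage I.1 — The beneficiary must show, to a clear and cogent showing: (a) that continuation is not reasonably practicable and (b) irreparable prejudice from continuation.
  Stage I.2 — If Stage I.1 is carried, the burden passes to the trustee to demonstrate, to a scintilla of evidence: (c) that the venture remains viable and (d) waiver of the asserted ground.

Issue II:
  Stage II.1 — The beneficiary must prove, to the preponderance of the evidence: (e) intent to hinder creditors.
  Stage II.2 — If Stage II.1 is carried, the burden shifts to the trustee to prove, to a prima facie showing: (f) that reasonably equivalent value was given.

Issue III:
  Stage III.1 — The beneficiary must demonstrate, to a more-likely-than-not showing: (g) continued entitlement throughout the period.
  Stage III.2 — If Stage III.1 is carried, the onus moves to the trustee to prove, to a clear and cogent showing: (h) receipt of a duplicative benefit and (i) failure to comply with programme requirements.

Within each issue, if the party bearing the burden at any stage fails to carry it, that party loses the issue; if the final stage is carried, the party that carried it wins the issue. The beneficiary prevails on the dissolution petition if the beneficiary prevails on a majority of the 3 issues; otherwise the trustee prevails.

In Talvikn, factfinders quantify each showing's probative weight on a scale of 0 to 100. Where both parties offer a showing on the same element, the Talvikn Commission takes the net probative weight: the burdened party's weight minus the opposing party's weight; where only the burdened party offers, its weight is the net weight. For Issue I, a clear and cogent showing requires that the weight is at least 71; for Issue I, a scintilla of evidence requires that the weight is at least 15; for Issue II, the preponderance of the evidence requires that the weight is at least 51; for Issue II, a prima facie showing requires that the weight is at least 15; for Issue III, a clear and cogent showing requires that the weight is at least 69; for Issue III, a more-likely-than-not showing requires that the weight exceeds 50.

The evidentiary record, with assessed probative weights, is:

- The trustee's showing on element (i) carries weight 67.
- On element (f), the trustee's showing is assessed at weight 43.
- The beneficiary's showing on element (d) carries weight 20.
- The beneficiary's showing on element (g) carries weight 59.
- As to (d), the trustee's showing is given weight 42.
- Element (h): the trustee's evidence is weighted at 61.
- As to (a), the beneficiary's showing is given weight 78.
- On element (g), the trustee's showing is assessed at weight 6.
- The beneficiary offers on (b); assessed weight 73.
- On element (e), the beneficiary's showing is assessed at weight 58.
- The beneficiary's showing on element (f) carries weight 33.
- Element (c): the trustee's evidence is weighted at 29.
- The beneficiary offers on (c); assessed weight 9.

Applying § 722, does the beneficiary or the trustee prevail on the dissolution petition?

— Issue I —
Stage I.1 (beneficiary, a clear and cogent showing, weight is at least 71): (a) 78 ≥ 71 — meets; (b) 73 ≥ 71 — meets.
  Stage I.1 carried; the burden shifts to the trustee.
Stage I.2 (trustee, a scintilla of evidence, weight is at least 15): (c) net 29−9=20 ≥ 15 — meets; (d) net 42−20=22 ≥ 15 — meets.
  Stage I.2 carried; the final stage is satisfied.
All stages carried — the trustee prevails on this issue.
— Issue II —
Stage II.1 (beneficiary, the preponderance of the evidence, weight is at least 51): (e) 58 ≥ 51 — meets.
  The beneficiary carries Stage II.1; the trustee now bears the burden.
Stage II.2 (trustee, a prima facie showing, weight is at least 15): (f) net 43−33=10 < 15 — fails.
  Not every element is met, so the trustee fails to carry Stage II.2.
The beneficiary prevails on this issue.
— Issue III —
At Stage III.1 the beneficiary must meet a more-likely-than-not showing (weight exceeds 50): on (g) the weight is 59 less the opposing 6 gives net 53, > 50, so (g) meets the standard.
  Stage III.1 carried; the burden shifts to the trustee.
At Stage III.2 the trustee must meet a clear and cogent showing (weight is at least 69): on (h) the weight is 61, which does not reach 69, so (h) does not meet the standard; on (i) the weight is 67, < 69, so (i) does not meet the standard.
  Not every element is met, so the trustee fails to carry Stage III.2.
The beneficiary prevails on this issue.
Per-issue: Issue I → trustee; Issue II → beneficiary; Issue III → beneficiary. The beneficiary must prevail on a majority of issues; overall, the beneficiary prevails.

beneficiary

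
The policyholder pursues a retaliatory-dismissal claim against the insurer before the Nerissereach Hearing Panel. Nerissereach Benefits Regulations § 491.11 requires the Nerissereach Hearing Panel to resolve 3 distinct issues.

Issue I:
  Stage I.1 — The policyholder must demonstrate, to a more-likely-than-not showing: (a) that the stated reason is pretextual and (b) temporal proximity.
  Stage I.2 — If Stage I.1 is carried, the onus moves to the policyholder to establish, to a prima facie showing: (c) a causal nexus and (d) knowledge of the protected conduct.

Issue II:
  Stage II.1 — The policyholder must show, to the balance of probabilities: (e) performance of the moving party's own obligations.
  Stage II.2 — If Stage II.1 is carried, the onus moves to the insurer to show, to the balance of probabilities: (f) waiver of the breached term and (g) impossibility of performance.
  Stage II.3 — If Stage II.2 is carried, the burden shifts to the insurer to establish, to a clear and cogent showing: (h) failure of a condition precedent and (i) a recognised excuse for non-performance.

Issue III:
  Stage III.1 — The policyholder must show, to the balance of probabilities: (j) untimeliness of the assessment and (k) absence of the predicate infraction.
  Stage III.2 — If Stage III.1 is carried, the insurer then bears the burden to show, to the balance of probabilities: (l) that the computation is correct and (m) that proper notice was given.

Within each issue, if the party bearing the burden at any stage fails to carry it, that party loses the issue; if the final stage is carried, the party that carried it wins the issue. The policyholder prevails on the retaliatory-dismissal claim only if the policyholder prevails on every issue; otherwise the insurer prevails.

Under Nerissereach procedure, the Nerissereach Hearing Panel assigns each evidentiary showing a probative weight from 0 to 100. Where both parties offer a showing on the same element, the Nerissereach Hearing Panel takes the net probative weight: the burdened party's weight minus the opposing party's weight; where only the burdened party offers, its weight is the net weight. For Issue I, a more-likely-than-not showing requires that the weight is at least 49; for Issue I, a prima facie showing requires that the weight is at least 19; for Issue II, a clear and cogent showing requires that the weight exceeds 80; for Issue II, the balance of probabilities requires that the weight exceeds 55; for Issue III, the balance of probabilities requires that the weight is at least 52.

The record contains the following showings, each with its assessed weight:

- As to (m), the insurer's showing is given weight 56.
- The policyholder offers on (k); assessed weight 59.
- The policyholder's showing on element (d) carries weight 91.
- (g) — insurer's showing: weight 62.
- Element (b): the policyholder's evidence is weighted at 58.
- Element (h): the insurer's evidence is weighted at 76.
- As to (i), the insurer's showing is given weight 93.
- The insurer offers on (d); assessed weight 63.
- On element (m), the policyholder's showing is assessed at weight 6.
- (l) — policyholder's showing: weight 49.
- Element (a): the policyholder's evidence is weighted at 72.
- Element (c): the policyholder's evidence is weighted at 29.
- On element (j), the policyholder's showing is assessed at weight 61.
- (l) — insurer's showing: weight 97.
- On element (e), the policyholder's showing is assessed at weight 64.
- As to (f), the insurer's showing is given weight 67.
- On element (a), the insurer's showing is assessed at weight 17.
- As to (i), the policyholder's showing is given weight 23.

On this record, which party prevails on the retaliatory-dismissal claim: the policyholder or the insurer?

policyholder

— Issue I —
At Stage I.1 the policyholder must meet a more-likely-than-not showing (weight is at least 49): on (a) the weight is 72 less the opposing 17 gives net 55, which does reach 49, so (a) meets the standard; on (b) the weight is 58, ≥ 49, so (b) meets the standard.
  All elements met. The policyholder retains the burden for Stage I.2.
At Stage I.2 the policyholder must meet a prima facie showing (weight is at least 19): on (c) the weight is 29, which does reach 19, so (c) meets the standard; on (d) the weight is 91 less the opposing 63 gives net 28, which does reach 19, so (d) meets the standard.
  Stage I.2 carried; the final stage is satisfied.
Every stage carried; the policyholder prevails on this issue.
— Issue II —
Stage II.1 — burden on policyholder; standard: the balance of probabilities (weight exceeds 55).
    (e): 64 > 55 [met]
  Stage II.1 is satisfied; the onus moves to the insurer.
Stage II.2 — burden on insurer; standard: the balance of probabilities (weight exceeds 55).
    (f): 67 > 55 [met]
    (g): 62 > 55 [met]
  Stage II.2 is satisfied; the insurer continues to bear the burden.
Stage II.3 — burden on insurer; standard: a clear and cogent showing (weight exceeds 80).
    (h): 76 ≤ 80 [not met]
    (i): 93 − 23 = 70 ≤ 80 [not met]
  The insurer does not carry Stage II.3.
So the policyholder prevails on this issue.
— Issue III —
Stage III.1 (policyholder, the balance of probabilities, weight is at least 52): (j) 61 ≥ 52 — meets; (k) 59 ≥ 52 — meets.
  Stage III.1 carried; the burden shifts to the insurer.
Stage III.2 (insurer, the balance of probabilities, weight is at least 52): (l) net 97−49=48 < 52 — fails; (m) net 56−6=50 < 52 — fails.
  Stage III.2 not carried; the insurer fails its burden.
The policyholder prevails on this issue.
Per-issue: Issue I → policyholder; Issue II → policyholder; Issue III → policyholder. The policyholder must prevail on every issue; overall, the policyholder prevails.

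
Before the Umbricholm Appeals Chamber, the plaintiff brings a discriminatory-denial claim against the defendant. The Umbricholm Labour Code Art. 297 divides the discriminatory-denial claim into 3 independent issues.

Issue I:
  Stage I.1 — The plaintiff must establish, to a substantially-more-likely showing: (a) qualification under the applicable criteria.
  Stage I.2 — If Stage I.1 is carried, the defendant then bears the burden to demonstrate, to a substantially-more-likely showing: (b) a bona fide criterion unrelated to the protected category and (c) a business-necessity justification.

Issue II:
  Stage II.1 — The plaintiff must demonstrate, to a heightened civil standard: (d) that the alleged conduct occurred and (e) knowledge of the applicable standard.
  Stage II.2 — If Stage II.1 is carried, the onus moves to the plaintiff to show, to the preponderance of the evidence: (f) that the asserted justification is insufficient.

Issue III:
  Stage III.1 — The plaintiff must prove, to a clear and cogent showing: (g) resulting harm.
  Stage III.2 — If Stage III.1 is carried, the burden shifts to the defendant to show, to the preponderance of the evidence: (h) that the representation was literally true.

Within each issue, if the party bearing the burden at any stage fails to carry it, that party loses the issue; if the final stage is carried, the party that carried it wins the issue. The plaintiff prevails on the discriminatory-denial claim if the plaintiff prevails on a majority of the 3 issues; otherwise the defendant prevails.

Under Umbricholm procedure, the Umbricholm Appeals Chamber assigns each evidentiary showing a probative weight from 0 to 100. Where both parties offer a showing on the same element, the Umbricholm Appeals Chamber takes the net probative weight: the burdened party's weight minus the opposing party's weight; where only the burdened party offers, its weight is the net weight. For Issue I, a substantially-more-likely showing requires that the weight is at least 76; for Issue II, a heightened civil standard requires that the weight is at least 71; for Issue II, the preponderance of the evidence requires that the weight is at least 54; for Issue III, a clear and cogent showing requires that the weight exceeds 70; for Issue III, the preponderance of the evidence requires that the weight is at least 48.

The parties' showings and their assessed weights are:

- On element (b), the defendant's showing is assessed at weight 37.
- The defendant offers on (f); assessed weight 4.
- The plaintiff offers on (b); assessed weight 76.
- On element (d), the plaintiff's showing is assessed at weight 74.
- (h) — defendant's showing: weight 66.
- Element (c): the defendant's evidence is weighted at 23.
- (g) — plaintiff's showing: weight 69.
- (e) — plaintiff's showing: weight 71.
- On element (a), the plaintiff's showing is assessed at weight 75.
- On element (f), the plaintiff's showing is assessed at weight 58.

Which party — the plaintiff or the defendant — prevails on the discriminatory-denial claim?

defendant

— Issue I —
Stage I.1 (plaintiff, a substantially-more-likely showing, weight is at least 76): (a) 75 < 76 — fails.
  The plaintiff does not carry Stage I.1.
So the defendant prevails on this issue.
— Issue II —
At Stage II.1 the plaintiff must meet a heightened civil standard (weight is at least 71): on (d) the weight is 74, which does reach 71, so (d) meets the standard; on (e) the weight is 71, ≥ 71, so (e) meets the standard.
  Stage II.1 carried; the burden remains with the plaintiff.
At Stage II.2 the plaintiff must meet the preponderance of the evidence (weight is at least 54): on (f) the weight is 58 less the opposing 4 gives net 54, ≥ 54, so (f) meets the standard.
  Stage II.2 carried; the final stage is satisfied.
Every stage carried; the plaintiff prevails on this issue.
— Issue III —
Stage III.1 (plaintiff, a clear and cogent showing, weight exceeds 70): (g) 69 ≤ 70 — fails.
  Stage III.1 not carried; the plaintiff fails its burden.
So the defendant prevails on this issue.
Per-issue: Issue I → defendant; Issue II → plaintiff; Issue III → defendant. The plaintiff must prevail on a majority of issues; overall, the defendant prevails.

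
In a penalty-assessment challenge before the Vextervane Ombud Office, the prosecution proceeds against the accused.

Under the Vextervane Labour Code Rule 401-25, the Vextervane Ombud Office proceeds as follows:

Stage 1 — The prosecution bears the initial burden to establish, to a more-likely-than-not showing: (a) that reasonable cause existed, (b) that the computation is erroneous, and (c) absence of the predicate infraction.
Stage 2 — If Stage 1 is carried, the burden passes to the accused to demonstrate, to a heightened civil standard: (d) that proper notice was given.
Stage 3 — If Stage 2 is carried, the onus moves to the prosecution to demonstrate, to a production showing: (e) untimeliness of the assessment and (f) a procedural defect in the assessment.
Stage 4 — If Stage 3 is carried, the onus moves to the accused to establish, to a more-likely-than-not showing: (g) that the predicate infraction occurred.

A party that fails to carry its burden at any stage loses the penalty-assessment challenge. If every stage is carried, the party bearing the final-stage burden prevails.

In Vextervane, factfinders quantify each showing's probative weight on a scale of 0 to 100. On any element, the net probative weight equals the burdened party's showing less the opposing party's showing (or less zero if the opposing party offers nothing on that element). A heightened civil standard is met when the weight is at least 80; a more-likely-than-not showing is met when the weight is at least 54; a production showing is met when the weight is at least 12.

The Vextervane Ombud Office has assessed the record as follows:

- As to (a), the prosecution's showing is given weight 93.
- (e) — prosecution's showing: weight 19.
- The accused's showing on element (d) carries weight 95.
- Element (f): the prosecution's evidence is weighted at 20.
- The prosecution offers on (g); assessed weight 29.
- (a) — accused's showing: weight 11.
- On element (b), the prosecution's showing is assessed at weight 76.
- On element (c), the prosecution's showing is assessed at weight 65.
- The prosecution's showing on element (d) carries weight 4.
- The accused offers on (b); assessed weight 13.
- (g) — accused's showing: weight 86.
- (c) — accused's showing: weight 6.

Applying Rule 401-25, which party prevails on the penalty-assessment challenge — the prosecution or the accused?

At Stage 1 the prosecution must meet a more-likely-than-not showing (weight is at least 54): on (a) the weight is 93 less the opposing 11 gives net 82, which does reach 54, so (a) meets the standard; on (b) the weight is 76 less the opposing 13 gives net 63, which does reach 54, so (b) meets the standard; on (c) the weight is 65 less the opposing 6 gives net 59, ≥ 54, so (c) meets the standard.
  Stage 1 is satisfied; the onus moves to the accused.
At Stage 2 the accused must meet a heightened civil standard (weight is at least 80): on (d) the weight is 95 less the opposing 4 gives net 91, which does reach 80, so (d) meets the standard.
  All elements met. The burden passes to the prosecution.
At Stage 3 the prosecution must meet a production showing (weight is at least 12): on (e) the weight is 19, which does reach 12, so (e) meets the standard; on (f) the weight is 20, which does reach 12, so (f) meets the standard.
  Stage 3 carried; the burden shifts to the accused.
At Stage 4 the accused must meet a more-likely-than-not showing (weight is at least 54): on (g) the weight is 86 less the opposing 29 gives net 57, ≥ 54, so (g) meets the standard.
  All elements met at the final stage.
All stages carried — the accused prevails.

accused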